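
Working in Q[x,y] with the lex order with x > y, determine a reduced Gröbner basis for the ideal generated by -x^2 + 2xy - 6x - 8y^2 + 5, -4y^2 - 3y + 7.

G = {x^2 - 2xy + 6x - 6y + 9, y^2 + 3/4y - 7/4}

f_1 = -x^2 + 2xy - 6x - 8y^2 + 5, LT = x^2.
f_2 = -4y^2 - 3y + 7, LT = y^2.

The S-polynomials (S(f_1,f_2)) all reduce to 0 modulo the current basis, so we have a Gröbner basis.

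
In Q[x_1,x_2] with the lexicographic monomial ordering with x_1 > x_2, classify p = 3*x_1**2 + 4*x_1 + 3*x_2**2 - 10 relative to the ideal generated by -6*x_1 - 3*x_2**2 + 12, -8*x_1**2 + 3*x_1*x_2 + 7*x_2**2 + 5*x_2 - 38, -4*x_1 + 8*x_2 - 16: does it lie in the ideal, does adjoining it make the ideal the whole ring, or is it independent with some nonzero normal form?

Adjoining 3*x_1**2 + 4*x_1 + 3*x_2**2 - 10 makes the ideal the whole ring: the system is inconsistent.

First compute the reduced Gröbner basis of I by Buchberger's algorithm.
f_1 = -6*x_1 - 3*x_2**2 + 12, LT = x_1.
f_2 = -8*x_1**2 + 3*x_1*x_2 + 7*x_2**2 + 5*x_2 - 38, LT = x_1**2.
f_3 = -4*x_1 + 8*x_2 - 16, LT = x_1.

S(f_1,f_2): lcm = x_1**2. S = 1/2*x_1*x_2**2 + 3/8*x_1*x_2 - 2*x_1 + 7/8*x_2**2 + 5/8*x_2 - 19/4.
  reduce S modulo (f_1, f_2, f_3):
  remainder -1/4*x_2**4 - 3/16*x_2**3 + 23/8*x_2**2 + 11/8*x_2 - 35/4 ≠ 0; add h_4 = -1/4*x_2**4 - 3/16*x_2**3 + 23/8*x_2**2 + 11/8*x_2 - 35/4 to the basis.

S(f_1,f_3): lcm = x_1. S = 1/2*x_2**2 + 2*x_2 - 6.
  reduce S modulo (f_1, f_2, f_3, h_4):
  remainder 1/2*x_2**2 + 2*x_2 - 6 ≠ 0; add h_5 = 1/2*x_2**2 + 2*x_2 - 6 to the basis.

S(f_2,f_3): lcm = x_1**2. S = 13/8*x_1*x_2 - 4*x_1 - 7/8*x_2**2 - 5/8*x_2 + 19/4.
  reduce S modulo (f_1, f_2, f_3, h_4, h_5):
  remainder -197/8*x_2 + 197/4 ≠ 0; add h_6 = -197/8*x_2 + 197/4 to the basis.

The other S-polynomials (S(f_1,h_4), S(f_2,h_4), S(f_3,h_4), S(f_1,h_5), S(f_2,h_5), S(f_3,h_5), S(h_4,h_5), S(f_1,h_6), S(f_2,h_6), S(f_3,h_6), S(h_4,h_6), S(h_5,h_6)) all reduce to 0 modulo the current basis, so we have a Gröbner basis.
Inter-reduce: drop elements whose leading term is divisible by another's, tail-reduce, and make monic.
Reduced Gröbner basis: {x_1, x_2 - 2}.
Label its elements g_1 = x_1, g_2 = x_2 - 2.

Reduce p = 3*x_1**2 + 4*x_1 + 3*x_2**2 - 10 modulo G:
  leading term x_1**2: subtract (3*x_1)·g_1 from 3*x_1**2 + 4*x_1 + 3*x_2**2 - 10 → 4*x_1 + 3*x_2**2 - 10
  leading term x_1: subtract (4)·g_1 from 4*x_1 + 3*x_2**2 - 10 → 3*x_2**2 - 10
  leading term x_2**2: subtract (3*x_2)·g_2 from 3*x_2**2 - 10 → 6*x_2 - 10
  leading term x_2: subtract (6)·g_2 from 6*x_2 - 10 → 2
  leading term 1: no divisor's leading term divides it; move 2 to the remainder.
  normal form = 2.
The normal form is nonzero, so p ∉ I. Since p minus its normal form lies in I, I + (p) = I + (r) where r = 2; decide whether this ideal is the whole ring.
Here r = 2 is a nonzero constant, hence a unit: 1 ∈ I + (p), the Gröbner basis of I + (p) is {1}, and the enlarged system has no common solution — adjoining p is inconsistent.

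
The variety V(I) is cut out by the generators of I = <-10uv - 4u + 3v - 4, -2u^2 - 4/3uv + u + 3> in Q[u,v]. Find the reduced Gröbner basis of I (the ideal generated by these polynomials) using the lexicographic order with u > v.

G = {u - 5/13v^2 + 137/39v + 1, v^3 - 131/15v^2 - 211/30v}

The reduced Gröbner basis is the canonical form of the ideal for this ordering.

f_1 = -10uv - 4u + 3v - 4, LT = uv.
f_2 = -2u^2 - 4/3uv + u + 3, LT = u^2.

S(f_1,f_2): lcm = u^2v. S = 2/5u^2 - 2/3uv^2 + 1/5uv + 2/5u + 3/2v.
  reduce S modulo (f_1, f_2):
  remainder 13/25u - 1/5v^2 + 137/75v + 13/25 ≠ 0; add g_3 = 13/25u - 1/5v^2 + 137/75v + 13/25 to the basis.

S(f_1,g_3): lcm = uv. S = 2/5u + 5/13v^3 - 137/39v^2 - 13/10v + 2/5.
  reduce S modulo (f_1, f_2, g_3):
  remainder 5/13v^3 - 131/39v^2 - 211/78v ≠ 0; add g_4 = 5/13v^3 - 131/39v^2 - 211/78v to the basis.

The other S-polynomials (S(f_2,g_3), S(f_1,g_4), S(f_2,g_4), S(g_3,g_4)) all reduce to 0 modulo the current basis, so we have a Gröbner basis.
Inter-reduce: drop elements whose leading term is divisible by another's, tail-reduce, and make monic.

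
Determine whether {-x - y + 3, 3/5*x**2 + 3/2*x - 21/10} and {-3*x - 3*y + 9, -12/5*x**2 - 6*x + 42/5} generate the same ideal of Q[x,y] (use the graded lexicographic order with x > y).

Equality of ideals is decidable: compute both reduced Gröbner bases (unique for the ordering) and check whether they agree.
Buchberger on the first generating set:
f_1 = -x - y + 3, LT = x.
f_2 = 3/5*x**2 + 3/2*x - 21/10, LT = x**2.

S(f_1,f_2): lcm = x**2. S = x*y - 11/2*x + 7/2.
  leading term x*y: subtract (-y)·f_1 from x*y - 11/2*x + 7/2 → -y**2 - 11/2*x + 3*y + 7/2
  leading term y**2: no divisor's leading term divides it; move -y**2 to the remainder.
  leading term x: subtract (11/2)·f_1 from -11/2*x + 3*y + 7/2 → 17/2*y - 13
  leading term y: no divisor's leading term divides it; move 17/2*y to the remainder.
  leading term 1: no divisor's leading term divides it; move -13 to the remainder.
  remainder -y**2 + 17/2*y - 13 ≠ 0; add g_3 = -y**2 + 17/2*y - 13 to the basis.

The other S-polynomials (S(f_1,g_3), S(f_2,g_3)) all reduce to 0 modulo the current basis, so we have a Gröbner basis.
Inter-reduce: drop elements whose leading term is divisible by another's, tail-reduce, and make monic.
Reduced Gröbner basis: {y**2 - 17/2*y + 13, x + y - 3}.

Buchberger on the second generating set:
h_1 = -3*x - 3*y + 9, LT = x.
h_2 = -12/5*x**2 - 6*x + 42/5, LT = x**2.

S(h_1,h_2): lcm = x**2. S = x*y - 11/2*x + 7/2.
  leading term x*y: subtract (-1/3*y)·h_1 from x*y - 11/2*x + 7/2 → -y**2 - 11/2*x + 3*y + 7/2
  leading term y**2: no divisor's leading term divides it; move -y**2 to the remainder.
  leading term x: subtract (11/6)·h_1 from -11/2*x + 3*y + 7/2 → 17/2*y - 13
  leading term y: no divisor's leading term divides it; move 17/2*y to the remainder.
  leading term 1: no divisor's leading term divides it; move -13 to the remainder.
  remainder -y**2 + 17/2*y - 13 ≠ 0; add k_3 = -y**2 + 17/2*y - 13 to the basis.

The other S-polynomials (S(h_1,k_3), S(h_2,k_3)) all reduce to 0 modulo the current basis, so we have a Gröbner basis.
Inter-reduce: drop elements whose leading term is divisible by another's, tail-reduce, and make monic.
Reduced Gröbner basis: {y**2 - 17/2*y + 13, x + y - 3}.

The two bases agree; hence the ideals are identical.

Yes, the ideals are equal.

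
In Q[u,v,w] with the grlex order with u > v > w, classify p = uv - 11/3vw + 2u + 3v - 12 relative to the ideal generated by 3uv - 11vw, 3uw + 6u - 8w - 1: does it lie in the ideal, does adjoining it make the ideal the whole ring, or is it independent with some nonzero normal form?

First compute the reduced Gröbner basis of I by Buchberger's algorithm.
f_1 = 3uv - 11vw, LT = uv.
f_2 = 3uw + 6u - 8w - 1, LT = uw.

S(f_1,f_2): lcm = uvw. S = -11/3vw^2 - 2uv + 8/3vw + 1/3v.
  reduce S modulo (f_1, f_2):
  remainder -11/3vw^2 - 14/3vw + 1/3v ≠ 0; add h_3 = -11/3vw^2 - 14/3vw + 1/3v to the basis.

The other S-polynomials (S(f_1,h_3), S(f_2,h_3)) all reduce to 0 modulo the current basis, so we have a Gröbner basis.
Inter-reduce: drop elements whose leading term is divisible by another's, tail-reduce, and make monic.
Reduced Gröbner basis: {vw^2 + 14/11vw - 1/11v, uv - 11/3vw, uw + 2u - 8/3w - 1/3}.
Label its elements g_1 = vw^2 + 14/11vw - 1/11v, g_2 = uv - 11/3vw, g_3 = uw + 2u - 8/3w - 1/3.

Reduce p = uv - 11/3vw + 2u + 3v - 12 modulo G:
  leading term uv: subtract (1)·g_2 from uv - 11/3vw + 2u + 3v - 12 → 2u + 3v - 12
  leading term u: no divisor's leading term divides it; move 2u to the remainder.
  leading term v: no divisor's leading term divides it; move 3v to the remainder.
  leading term 1: no divisor's leading term divides it; move -12 to the remainder.
  normal form = 2u + 3v - 12.
The normal form is nonzero, so p ∉ I. Since p minus its normal form lies in I, I + (p) = I + (r) where r = 2u + 3v - 12; decide whether this ideal is the whole ring.
Run Buchberger on G together with r (pairs among the g_i already reduce to 0 since G is a Gröbner basis):
g_1 = vw^2 + 14/11vw - 1/11v, LT = vw^2.
g_2 = uv - 11/3vw, LT = uv.
g_3 = uw + 2u - 8/3w - 1/3, LT = uw.
r = 2u + 3v - 12, LT = u.

S(g_2,r): lcm = uv. S = -3/2v^2 - 11/3vw + 6v.
  reduce S modulo (g_1, g_2, g_3, r):
  remainder -3/2v^2 - 11/3vw + 6v ≠ 0; add m_5 = -3/2v^2 - 11/3vw + 6v to the basis.

S(g_3,r): lcm = uw. S = -3/2vw + 2u + 10/3w - 1/3.
  reduce S modulo (g_1, g_2, g_3, r, m_5):
  remainder -3/2vw - 3v + 10/3w + 35/3 ≠ 0; add m_6 = -3/2vw - 3v + 10/3w + 35/3 to the basis.

S(g_1,m_6): lcm = vw^2. S = -8/11vw + 20/9w^2 - 1/11v + 70/9w.
  reduce S modulo (g_1, g_2, g_3, r, m_5, m_6):
  remainder 20/9w^2 + 15/11v + 610/99w - 560/99 ≠ 0; add m_7 = 20/9w^2 + 15/11v + 610/99w - 560/99 to the basis.

The other S-polynomials (S(g_1,g_2), S(g_1,g_3), S(g_1,r), S(g_2,g_3), S(g_1,m_5), S(g_2,m_5), S(g_3,m_5), S(r,m_5), S(g_2,m_6), S(g_3,m_6), S(r,m_6), S(m_5,m_6), S(g_1,m_7), S(g_2,m_7), S(g_3,m_7), S(r,m_7), S(m_5,m_7), S(m_6,m_7)) all reduce to 0 modulo the current basis, so we have a Gröbner basis.
Inter-reduce: drop elements whose leading term is divisible by another's, tail-reduce, and make monic.
Reduced Gröbner basis: {v^2 - 80/9v + 440/81w + 1540/81, vw + 2v - 20/9w - 70/9, w^2 + 27/44v + 61/22w - 28/11, u + 3/2v - 6}.
The reduced Gröbner basis of I + (p) is {v^2 - 80/9v + 440/81w + 1540/81, vw + 2v - 20/9w - 70/9, w^2 + 27/44v + 61/22w - 28/11, u + 3/2v - 6} ≠ {1}, a proper ideal, so the enlarged system stays consistent: p is independent of I, with normal form 2u + 3v - 12.

Ideal membership is decidable via reduction modulo a Gröbner basis.

uv - 11/3vw + 2u + 3v - 12 is independent of I; its normal form modulo I is 2u + 3v - 12.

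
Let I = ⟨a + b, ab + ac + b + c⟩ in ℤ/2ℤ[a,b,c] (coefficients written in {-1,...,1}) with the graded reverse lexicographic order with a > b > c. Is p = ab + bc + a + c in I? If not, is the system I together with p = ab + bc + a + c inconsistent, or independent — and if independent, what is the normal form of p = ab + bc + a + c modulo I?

ab + bc + a + c lies in I (it reduces to 0).

First compute the reduced Gröbner basis of I by Buchberger's algorithm.
f_1 = a + b, LT = a.
f_2 = ab + ac + b + c, LT = ab.

S(f_1,f_2): lcm = ab. S = b² + ac + b + c.
  leading term b²: no divisor's leading term divides it; move b² to the remainder.
  leading term ac: subtract (c)·f_1 from ac + b + c → bc + b + c
  leading term bc: no divisor's leading term divides it; move bc to the remainder.
  leading term b: no divisor's leading term divides it; move b to the remainder.
  leading term c: no divisor's leading term divides it; move c to the remainder.
  remainder b² + bc + b + c ≠ 0; add h_3 = b² + bc + b + c to the basis.

The other S-polynomials (S(f_1,h_3), S(f_2,h_3)) all reduce to 0 modulo the current basis, so we have a Gröbner basis.
Inter-reduce: drop elements whose leading term is divisible by another's, tail-reduce, and make monic.
Reduced Gröbner basis: {b² + bc + b + c, a + b}.
Label its elements g_1 = b² + bc + b + c, g_2 = a + b.

Reduce p = ab + bc + a + c modulo G:
  leading term ab: subtract (b)·g_2 from ab + bc + a + c → b² + bc + a + c
  leading term b²: subtract (1)·g_1 from b² + bc + a + c → a + b
  leading term a: subtract (1)·g_2 from a + b → 0
  normal form = 0.
Since the normal form is 0, p ∈ I.

Ideal membership is decidable via reduction modulo a Gröbner basis.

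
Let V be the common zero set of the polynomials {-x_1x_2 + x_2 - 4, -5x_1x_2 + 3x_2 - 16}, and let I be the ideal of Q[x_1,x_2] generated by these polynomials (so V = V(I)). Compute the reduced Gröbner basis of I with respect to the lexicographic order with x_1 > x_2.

f_1 = -x_1x_2 + x_2 - 4, LT = x_1x_2.
f_2 = -5x_1x_2 + 3x_2 - 16, LT = x_1x_2.

S(f_1,f_2): lcm = x_1x_2. S = -2/5x_2 + 4/5.
  leading term x_2: no divisor's leading term divides it; move -2/5x_2 to the remainder.
  leading term 1: no divisor's leading term divides it; move 4/5 to the remainder.
  remainder -2/5x_2 + 4/5 ≠ 0; add g_3 = -2/5x_2 + 4/5 to the basis.

S(f_1,g_3): lcm = x_1x_2. S = 2x_1 - x_2 + 4.
  leading term x_1: no divisor's leading term divides it; move 2x_1 to the remainder.
  leading term x_2: subtract (5/2)·g_3 from -x_2 + 4 → 2
  leading term 1: no divisor's leading term divides it; move 2 to the remainder.
  remainder 2x_1 + 2 ≠ 0; add g_4 = 2x_1 + 2 to the basis.

The other S-polynomials (S(f_2,g_3), S(f_1,g_4), S(f_2,g_4), S(g_3,g_4)) all reduce to 0 modulo the current basis, so we have a Gröbner basis.
Inter-reduce: drop elements whose leading term is divisible by another's, tail-reduce, and make monic.

G = {x_1 + 1, x_2 - 2}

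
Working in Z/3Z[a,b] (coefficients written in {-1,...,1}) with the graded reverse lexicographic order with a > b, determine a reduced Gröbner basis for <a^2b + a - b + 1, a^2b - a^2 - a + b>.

This is the nonlinear analogue of row-reducing a linear system.

f_1 = a^2b + a - b + 1, LT = a^2b.
f_2 = a^2b - a^2 - a + b, LT = a^2b.

S(f_1,f_2): lcm = a^2b. S = a^2 - a + b + 1.
  leading term a^2: no divisor's leading term divides it; move a^2 to the remainder.
  leading term a: no divisor's leading term divides it; move -a to the remainder.
  leading term b: no divisor's leading term divides it; move b to the remainder.
  leading term 1: no divisor's leading term divides it; move 1 to the remainder.
  remainder a^2 - a + b + 1 ≠ 0; add g_3 = a^2 - a + b + 1 to the basis.

S(f_1,g_3): lcm = a^2b. S = ab - b^2 + a + b + 1.
  leading term ab: no divisor's leading term divides it; move ab to the remainder.
  leading term b^2: no divisor's leading term divides it; move -b^2 to the remainder.
  leading term a: no divisor's leading term divides it; move a to the remainder.
  leading term b: no divisor's leading term divides it; move b to the remainder.
  leading term 1: no divisor's leading term divides it; move 1 to the remainder.
  remainder ab - b^2 + a + b + 1 ≠ 0; add g_4 = ab - b^2 + a + b + 1 to the basis.

S(f_1,g_4): lcm = a^2b. S = ab^2 - a^2 - ab - b + 1.
  leading term ab^2: subtract (b)·g_4 from ab^2 - a^2 - ab - b + 1 → b^3 - a^2 + ab - b^2 + b + 1
  leading term b^3: no divisor's leading term divides it; move b^3 to the remainder.
  leading term a^2: subtract (-1)·g_3 from -a^2 + ab - b^2 + b + 1 → ab - b^2 - a - b - 1
  leading term ab: subtract (1)·g_4 from ab - b^2 - a - b - 1 → a + b + 1
  leading term a: no divisor's leading term divides it; move a to the remainder.
  leading term b: no divisor's leading term divides it; move b to the remainder.
  leading term 1: no divisor's leading term divides it; move 1 to the remainder.
  remainder b^3 + a + b + 1 ≠ 0; add g_5 = b^3 + a + b + 1 to the basis.

The other S-polynomials (S(f_2,g_3), S(f_2,g_4), S(g_3,g_4), S(f_1,g_5), S(f_2,g_5), S(g_3,g_5), S(g_4,g_5)) all reduce to 0 modulo the current basis, so we have a Gröbner basis.
Inter-reduce: drop elements whose leading term is divisible by another's, tail-reduce, and make monic.

G = {b^3 + a + b + 1, a^2 - a + b + 1, ab - b^2 + a + b + 1}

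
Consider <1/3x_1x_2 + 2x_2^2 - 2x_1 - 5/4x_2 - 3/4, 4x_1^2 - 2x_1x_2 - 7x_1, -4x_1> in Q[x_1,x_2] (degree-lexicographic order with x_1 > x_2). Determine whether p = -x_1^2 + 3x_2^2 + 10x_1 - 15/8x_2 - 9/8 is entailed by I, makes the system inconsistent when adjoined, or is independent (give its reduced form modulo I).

-x_1^2 + 3x_2^2 + 10x_1 - 15/8x_2 - 9/8 lies in I (it reduces to 0).

First compute the reduced Gröbner basis of I by Buchberger's algorithm.
f_1 = 1/3x_1x_2 + 2x_2^2 - 2x_1 - 5/4x_2 - 3/4, LT = x_1x_2.
f_2 = 4x_1^2 - 2x_1x_2 - 7x_1, LT = x_1^2.
f_3 = -4x_1, LT = x_1.

S(f_1,f_2): lcm = x_1^2x_2. S = 13/2x_1x_2^2 - 6x_1^2 - 2x_1x_2 - 9/4x_1.
  leading term x_1x_2^2: subtract (39/2x_2)·f_1 from 13/2x_1x_2^2 - 6x_1^2 - 2x_1x_2 - 9/4x_1 → -39x_2^3 - 6x_1^2 + 37x_1x_2 + 195/8x_2^2 - 9/4x_1 + 117/8x_2
  leading term x_2^3: no divisor's leading term divides it; move -39x_2^3 to the remainder.
  leading term x_1^2: subtract (-3/2)·f_2 from -6x_1^2 + 37x_1x_2 + 195/8x_2^2 - 9/4x_1 + 117/8x_2 → 34x_1x_2 + 195/8x_2^2 - 51/4x_1 + 117/8x_2
  leading term x_1x_2: subtract (102)·f_1 from 34x_1x_2 + 195/8x_2^2 - 51/4x_1 + 117/8x_2 → -1437/8x_2^2 + 765/4x_1 + 1137/8x_2 + 153/2
  leading term x_2^2: no divisor's leading term divides it; move -1437/8x_2^2 to the remainder.
  leading term x_1: subtract (-765/16)·f_3 from 765/4x_1 + 1137/8x_2 + 153/2 → 1137/8x_2 + 153/2
  leading term x_2: no divisor's leading term divides it; move 1137/8x_2 to the remainder.
  leading term 1: no divisor's leading term divides it; move 153/2 to the remainder.
  remainder -39x_2^3 - 1437/8x_2^2 + 1137/8x_2 + 153/2 ≠ 0; add h_4 = -39x_2^3 - 1437/8x_2^2 + 1137/8x_2 + 153/2 to the basis.

S(f_1,f_3): lcm = x_1x_2. S = 6x_2^2 - 6x_1 - 15/4x_2 - 9/4.
  leading term x_2^2: no divisor's leading term divides it; move 6x_2^2 to the remainder.
  leading term x_1: subtract (3/2)·f_3 from -6x_1 - 15/4x_2 - 9/4 → -15/4x_2 - 9/4
  leading term x_2: no divisor's leading term divides it; move -15/4x_2 to the remainder.
  leading term 1: no divisor's leading term divides it; move -9/4 to the remainder.
  remainder 6x_2^2 - 15/4x_2 - 9/4 ≠ 0; add h_5 = 6x_2^2 - 15/4x_2 - 9/4 to the basis.

The other S-polynomials (S(f_2,f_3), S(f_1,h_4), S(f_2,h_4), S(f_3,h_4), S(f_1,h_5), S(f_2,h_5), S(f_3,h_5), S(h_4,h_5)) all reduce to 0 modulo the current basis, so we have a Gröbner basis.
Inter-reduce: drop elements whose leading term is divisible by another's, tail-reduce, and make monic.
Reduced Gröbner basis: {x_2^2 - 5/8x_2 - 3/8, x_1}.
Label its elements g_1 = x_2^2 - 5/8x_2 - 3/8, g_2 = x_1.

Reduce p = -x_1^2 + 3x_2^2 + 10x_1 - 15/8x_2 - 9/8 modulo G:
  leading term x_1^2: subtract (-x_1)·g_2 from -x_1^2 + 3x_2^2 + 10x_1 - 15/8x_2 - 9/8 → 3x_2^2 + 10x_1 - 15/8x_2 - 9/8
  leading term x_2^2: subtract (3)·g_1 from 3x_2^2 + 10x_1 - 15/8x_2 - 9/8 → 10x_1
  leading term x_1: subtract (10)·g_2 from 10x_1 → 0
  normal form = 0.
Since the normal form is 0, p ∈ I.

The remainder on division by a Gröbner basis is unique — it is the normal form.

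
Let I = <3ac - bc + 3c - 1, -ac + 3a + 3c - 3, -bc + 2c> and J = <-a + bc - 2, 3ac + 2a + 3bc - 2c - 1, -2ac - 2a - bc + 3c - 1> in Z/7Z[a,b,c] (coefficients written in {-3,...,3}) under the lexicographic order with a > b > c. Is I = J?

For a fixed monomial order, each ideal has a unique reduced Gröbner basis; comparing bases decides equality.
Buchberger on the first generating set:
f_1 = 3ac - bc + 3c - 1, LT = ac.
f_2 = -ac + 3a + 3c - 3, LT = ac.
f_3 = -bc + 2c, LT = bc.

S(f_1,f_2): lcm = ac. S = 3a + 2bc - 3c - 1.
  leading term a: no divisor's leading term divides it; move 3a to the remainder.
  leading term bc: subtract (-2)·f_3 from 2bc - 3c - 1 → c - 1
  leading term c: no divisor's leading term divides it; move c to the remainder.
  leading term 1: no divisor's leading term divides it; move -1 to the remainder.
  remainder 3a + c - 1 ≠ 0; add g_4 = 3a + c - 1 to the basis.

S(f_1,f_3): lcm = abc. S = 2ac + 2b^2c + bc + 2b.
  leading term ac: subtract (3)·f_1 from 2ac + 2b^2c + bc + 2b → 2b^2c - 3bc + 2b - 2c + 3
  leading term b^2c: subtract (-2b)·f_3 from 2b^2c - 3bc + 2b - 2c + 3 → bc + 2b - 2c + 3
  leading term bc: subtract (-1)·f_3 from bc + 2b - 2c + 3 → 2b + 3
  leading term b: no divisor's leading term divides it; move 2b to the remainder.
  leading term 1: no divisor's leading term divides it; move 3 to the remainder.
  remainder 2b + 3 ≠ 0; add g_5 = 2b + 3 to the basis.

S(f_1,g_4): lcm = ac. S = 2bc + 2c^2 - c + 2.
  leading term bc: subtract (-2)·f_3 from 2bc + 2c^2 - c + 2 → 2c^2 + 3c + 2
  leading term c^2: no divisor's leading term divides it; move 2c^2 to the remainder.
  leading term c: no divisor's leading term divides it; move 3c to the remainder.
  leading term 1: no divisor's leading term divides it; move 2 to the remainder.
  remainder 2c^2 + 3c + 2 ≠ 0; add g_6 = 2c^2 + 3c + 2 to the basis.

The other S-polynomials (S(f_2,f_3), S(f_2,g_4), S(f_3,g_4), S(f_1,g_5), S(f_2,g_5), S(f_3,g_5), S(g_4,g_5), S(f_1,g_6), S(f_2,g_6), S(f_3,g_6), S(g_4,g_6), S(g_5,g_6)) all reduce to 0 modulo the current basis, so we have a Gröbner basis.
Inter-reduce: drop elements whose leading term is divisible by another's, tail-reduce, and make monic.
Reduced Gröbner basis: {a - 2c + 2, b - 2, c^2 - 2c + 1}.

Buchberger on the second generating set:
h_1 = -a + bc - 2, LT = a.
h_2 = 3ac + 2a + 3bc - 2c - 1, LT = ac.
h_3 = -2ac - 2a - bc + 3c - 1, LT = ac.

S(h_1,h_2): lcm = ac. S = -3a - bc^2 - bc - 2c - 2.
  leading term a: subtract (3)·h_1 from -3a - bc^2 - bc - 2c - 2 → -bc^2 + 3bc - 2c - 3
  leading term bc^2: no divisor's leading term divides it; move -bc^2 to the remainder.
  leading term bc: no divisor's leading term divides it; move 3bc to the remainder.
  leading term c: no divisor's leading term divides it; move -2c to the remainder.
  leading term 1: no divisor's leading term divides it; move -3 to the remainder.
  remainder -bc^2 + 3bc - 2c - 3 ≠ 0; add k_4 = -bc^2 + 3bc - 2c - 3 to the basis.

S(h_1,h_3): lcm = ac. S = -a - bc^2 + 3bc + 3.
  leading term a: subtract (1)·h_1 from -a - bc^2 + 3bc + 3 → -bc^2 + 2bc - 2
  leading term bc^2: subtract (1)·k_4 from -bc^2 + 2bc - 2 → -bc + 2c + 1
  leading term bc: no divisor's leading term divides it; move -bc to the remainder.
  leading term c: no divisor's leading term divides it; move 2c to the remainder.
  leading term 1: no divisor's leading term divides it; move 1 to the remainder.
  remainder -bc + 2c + 1 ≠ 0; add k_5 = -bc + 2c + 1 to the basis.

S(h_3,k_4): lcm = abc^2. S = -3abc - 2ac - 3a - 3b^2c^2 + 2bc^2 - 3bc.
  leading term abc: subtract (3bc)·h_1 from -3abc - 2ac - 3a - 3b^2c^2 + 2bc^2 - 3bc → -2ac - 3a + b^2c^2 + 2bc^2 + 3bc
  leading term ac: subtract (2c)·h_1 from -2ac - 3a + b^2c^2 + 2bc^2 + 3bc → -3a + b^2c^2 + 3bc - 3c
  leading term a: subtract (3)·h_1 from -3a + b^2c^2 + 3bc - 3c → b^2c^2 - 3c - 1
  leading term b^2c^2: subtract (-b)·k_4 from b^2c^2 - 3c - 1 → 3b^2c - 2bc - 3b - 3c - 1
  leading term b^2c: subtract (-3b)·k_5 from 3b^2c - 2bc - 3b - 3c - 1 → -3bc - 3c - 1
  leading term bc: subtract (3)·k_5 from -3bc - 3c - 1 → -2c + 3
  leading term c: no divisor's leading term divides it; move -2c to the remainder.
  leading term 1: no divisor's leading term divides it; move 3 to the remainder.
  remainder -2c + 3 ≠ 0; add k_6 = -2c + 3 to the basis.

S(k_5,k_6): lcm = bc. S = -2b - 2c - 1.
  leading term b: no divisor's leading term divides it; move -2b to the remainder.
  leading term c: subtract (1)·k_6 from -2c - 1 → 3
  leading term 1: no divisor's leading term divides it; move 3 to the remainder.
  remainder -2b + 3 ≠ 0; add k_7 = -2b + 3 to the basis.

The other S-polynomials (S(h_2,h_3), S(h_1,k_4), S(h_2,k_4), S(h_1,k_5), S(h_2,k_5), S(h_3,k_5), S(k_4,k_5), S(h_1,k_6), S(h_2,k_6), S(h_3,k_6), S(k_4,k_6), S(h_1,k_7), S(h_2,k_7), S(h_3,k_7), S(k_4,k_7), S(k_5,k_7), S(k_6,k_7)) all reduce to 0 modulo the current basis, so we have a Gröbner basis.
Inter-reduce: drop elements whose leading term is divisible by another's, tail-reduce, and make monic.
Reduced Gröbner basis: {a - 2, b + 2, c + 2}.

Since the reduced bases disagree, the two ideals are not the same.

No, the ideals differ.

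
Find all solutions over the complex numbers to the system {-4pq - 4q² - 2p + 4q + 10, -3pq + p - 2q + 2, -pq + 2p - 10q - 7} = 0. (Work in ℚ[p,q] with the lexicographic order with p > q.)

Compute a lex Gröbner basis by Buchberger's algorithm.
f_1 = -4pq - 2p - 4q² + 4q + 10, LT = pq.
f_2 = -3pq + p - 2q + 2, LT = pq.
f_3 = -pq + 2p - 10q - 7, LT = pq.

S(f_1,f_2): lcm = pq. S = ⅚p + q² - 5/3q - 11/6.
  leading term p: no divisor's leading term divides it; move ⅚p to the remainder.
  leading term q²: no divisor's leading term divides it; move q² to the remainder.
  leading term q: no divisor's leading term divides it; move -5/3q to the remainder.
  leading term 1: no divisor's leading term divides it; move -11/6 to the remainder.
  remainder ⅚p + q² - 5/3q - 11/6 ≠ 0; add h_4 = ⅚p + q² - 5/3q - 11/6 to the basis.

S(f_1,f_3): lcm = pq. S = 5/2p + q² - 11q - 19/2.
  leading term p: subtract (3)·h_4 from 5/2p + q² - 11q - 19/2 → -2q² - 6q - 4
  leading term q²: no divisor's leading term divides it; move -2q² to the remainder.
  leading term q: no divisor's leading term divides it; move -6q to the remainder.
  leading term 1: no divisor's leading term divides it; move -4 to the remainder.
  remainder -2q² - 6q - 4 ≠ 0; add h_5 = -2q² - 6q - 4 to the basis.

S(f_2,f_3): lcm = pq. S = 5/3p - 28/3q - 23/3.
  leading term p: subtract (2)·h_4 from 5/3p - 28/3q - 23/3 → -2q² - 6q - 4
  leading term q²: subtract (1)·h_5 from -2q² - 6q - 4 → 0
  remainder 0.

S(f_1,h_4): lcm = pq. S = ½p - 6/5q³ + 3q² + 6/5q - 5/2.
  leading term p: subtract (⅗)·h_4 from ½p - 6/5q³ + 3q² + 6/5q - 5/2 → -6/5q³ + 12/5q² + 11/5q - 7/5
  leading term q³: subtract (⅗q)·h_5 from -6/5q³ + 12/5q² + 11/5q - 7/5 → 6q² + 23/5q - 7/5
  leading term q²: subtract (-3)·h_5 from 6q² + 23/5q - 7/5 → -67/5q - 67/5
  leading term q: no divisor's leading term divides it; move -67/5q to the remainder.
  leading term 1: no divisor's leading term divides it; move -67/5 to the remainder.
  remainder -67/5q - 67/5 ≠ 0; add h_6 = -67/5q - 67/5 to the basis.

S(f_2,h_4): lcm = pq. S = -⅓p - 6/5q³ + 2q² + 43/15q - ⅔.
  leading term p: subtract (-⅖)·h_4 from -⅓p - 6/5q³ + 2q² + 43/15q - ⅔ → -6/5q³ + 12/5q² + 11/5q - 7/5
  leading term q³: subtract (⅗q)·h_5 from -6/5q³ + 12/5q² + 11/5q - 7/5 → 6q² + 23/5q - 7/5
  leading term q²: subtract (-3)·h_5 from 6q² + 23/5q - 7/5 → -67/5q - 67/5
  leading term q: subtract (1)·h_6 from -67/5q - 67/5 → 0
  remainder 0.

S(f_3,h_4): lcm = pq. S = -2p - 6/5q³ + 2q² + 61/5q + 7.
  leading term p: subtract (-12/5)·h_4 from -2p - 6/5q³ + 2q² + 61/5q + 7 → -6/5q³ + 22/5q² + 41/5q + 13/5
  leading term q³: subtract (⅗q)·h_5 from -6/5q³ + 22/5q² + 41/5q + 13/5 → 8q² + 53/5q + 13/5
  leading term q²: subtract (-4)·h_5 from 8q² + 53/5q + 13/5 → -67/5q - 67/5
  leading term q: subtract (1)·h_6 from -67/5q - 67/5 → 0
  remainder 0.

S(f_1,h_5): lcm = pq². S = -5/2pq - 2p + q³ - q² - 5/2q.
  leading term pq: subtract (⅝)·f_1 from -5/2pq - 2p + q³ - q² - 5/2q → -¾p + q³ + 3/2q² - 5q - 25/4
  leading term p: subtract (-9/10)·h_4 from -¾p + q³ + 3/2q² - 5q - 25/4 → q³ + 12/5q² - 13/2q - 79/10
  leading term q³: subtract (-½q)·h_5 from q³ + 12/5q² - 13/2q - 79/10 → -⅗q² - 17/2q - 79/10
  leading term q²: subtract (3/10)·h_5 from -⅗q² - 17/2q - 79/10 → -67/10q - 67/10
  leading term q: subtract (½)·h_6 from -67/10q - 67/10 → 0
  remainder 0.

S(f_2,h_5): lcm = pq². S = -10/3pq - 2p + ⅔q² - ⅔q.
  leading term pq: subtract (⅚)·f_1 from -10/3pq - 2p + ⅔q² - ⅔q → -⅓p + 4q² - 4q - 25/3
  leading term p: subtract (-⅖)·h_4 from -⅓p + 4q² - 4q - 25/3 → 22/5q² - 14/3q - 136/15
  leading term q²: subtract (-11/5)·h_5 from 22/5q² - 14/3q - 136/15 → -268/15q - 268/15
  leading term q: subtract (4/3)·h_6 from -268/15q - 268/15 → 0
  remainder 0.

S(f_3,h_5): lcm = pq². S = -5pq - 2p + 10q² + 7q.
  leading term pq: subtract (5/4)·f_1 from -5pq - 2p + 10q² + 7q → ½p + 15q² + 2q - 25/2
  leading term p: subtract (⅗)·h_4 from ½p + 15q² + 2q - 25/2 → 72/5q² + 3q - 57/5
  leading term q²: subtract (-36/5)·h_5 from 72/5q² + 3q - 57/5 → -201/5q - 201/5
  leading term q: subtract (3)·h_6 from -201/5q - 201/5 → 0
  remainder 0.

S(h_4,h_5): leading monomials are coprime, so the S-polynomial reduces to 0 (Buchberger's first criterion).
S(f_1,h_6): lcm = pq. S = -½p + q² - q - 5/2.
  leading term p: subtract (-⅗)·h_4 from -½p + q² - q - 5/2 → 8/5q² - 2q - 18/5
  leading term q²: subtract (-⅘)·h_5 from 8/5q² - 2q - 18/5 → -34/5q - 34/5
  leading term q: subtract (34/67)·h_6 from -34/5q - 34/5 → 0
  remainder 0.

S(f_2,h_6): lcm = pq. S = -4/3p + ⅔q - ⅔.
  leading term p: subtract (-8/5)·h_4 from -4/3p + ⅔q - ⅔ → 8/5q² - 2q - 18/5
  leading term q²: subtract (-⅘)·h_5 from 8/5q² - 2q - 18/5 → -34/5q - 34/5
  leading term q: subtract (34/67)·h_6 from -34/5q - 34/5 → 0
  remainder 0.

S(f_3,h_6): lcm = pq. S = -3p + 10q + 7.
  leading term p: subtract (-18/5)·h_4 from -3p + 10q + 7 → 18/5q² + 4q + ⅖
  leading term q²: subtract (-9/5)·h_5 from 18/5q² + 4q + ⅖ → -34/5q - 34/5
  leading term q: subtract (34/67)·h_6 from -34/5q - 34/5 → 0
  remainder 0.

S(h_4,h_6): leading monomials are coprime, so the S-polynomial reduces to 0 (Buchberger's first criterion).
S(h_5,h_6): lcm = q². S = 2q + 2.
  leading term q: subtract (-10/67)·h_6 from 2q + 2 → 0
  remainder 0.

Every S-polynomial of the final basis reduces to 0, so we have a Gröbner basis.
Inter-reduce: drop elements whose leading term is divisible by another's, tail-reduce, and make monic.
Reduced Gröbner basis: {p + 1, q + 1}.

Elimination: the polynomial q + 1 lies in the elimination ideal for q, so q ∈ {-1}. For each such q, the remaining basis elements (now univariate) give the rest of the solution.
  q = -1: the earlier basis element becomes p + 1 = 0, giving p = -1 — point (-1, -1).

{(-1, -1)}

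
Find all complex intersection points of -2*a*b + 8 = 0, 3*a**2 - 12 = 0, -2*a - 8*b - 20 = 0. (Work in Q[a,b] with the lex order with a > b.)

{(-2, -2)}

Compute a lex Gröbner basis by Buchberger's algorithm.
f_1 = -2*a*b + 8, LT = a*b.
f_2 = 3*a**2 - 12, LT = a**2.
f_3 = -2*a - 8*b - 20, LT = a.

S(f_1,f_2): lcm = a**2*b. S = -4*a + 4*b.
  leading term a: subtract (2)·f_3 from -4*a + 4*b → 20*b + 40
  leading term b: no divisor's leading term divides it; move 20*b to the remainder.
  leading term 1: no divisor's leading term divides it; move 40 to the remainder.
  remainder 20*b + 40 ≠ 0; add h_4 = 20*b + 40 to the basis.

The other S-polynomials (S(f_1,f_3), S(f_2,f_3), S(f_1,h_4), S(f_2,h_4), S(f_3,h_4)) all reduce to 0 modulo the current basis, so we have a Gröbner basis.
Inter-reduce: drop elements whose leading term is divisible by another's, tail-reduce, and make monic.
Reduced Gröbner basis: {a + 2, b + 2}.

From the last basis element, b + 2 = 0, so b takes values in {-2}. Each choice, substituted upward through the basis, yields the corresponding point(s) of the solution set.
  b = -2: the earlier basis element becomes a + 2 = 0, giving a = -2 — point (-2, -2).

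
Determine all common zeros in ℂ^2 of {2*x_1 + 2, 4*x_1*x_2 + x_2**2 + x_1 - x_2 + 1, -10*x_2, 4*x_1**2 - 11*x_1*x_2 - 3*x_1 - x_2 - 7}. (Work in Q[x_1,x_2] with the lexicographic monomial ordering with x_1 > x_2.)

Compute a lex Gröbner basis by Buchberger's algorithm.
f_1 = 2*x_1 + 2, LT = x_1.
f_2 = 4*x_1*x_2 + x_1 + x_2**2 - x_2 + 1, LT = x_1*x_2.
f_3 = -10*x_2, LT = x_2.
f_4 = 4*x_1**2 - 11*x_1*x_2 - 3*x_1 - x_2 - 7, LT = x_1**2.

The S-polynomials (S(f_1,f_2), S(f_1,f_3), S(f_1,f_4), S(f_2,f_3), S(f_2,f_4), S(f_3,f_4)) all reduce to 0 modulo the current basis, so we have a Gröbner basis.
Inter-reduce: drop elements whose leading term is divisible by another's, tail-reduce, and make monic.
Reduced Gröbner basis: {x_1 + 1, x_2}.

A lex Gröbner basis eliminates variables successively. Here x_2 depends only on x_2, with roots {0}; lifting each root through the earlier basis elements recovers the full solutions.
  x_2 = 0: the earlier basis element becomes x_1 + 1 = 0, giving x_1 = -1 — point (-1, 0).

{(-1, 0)}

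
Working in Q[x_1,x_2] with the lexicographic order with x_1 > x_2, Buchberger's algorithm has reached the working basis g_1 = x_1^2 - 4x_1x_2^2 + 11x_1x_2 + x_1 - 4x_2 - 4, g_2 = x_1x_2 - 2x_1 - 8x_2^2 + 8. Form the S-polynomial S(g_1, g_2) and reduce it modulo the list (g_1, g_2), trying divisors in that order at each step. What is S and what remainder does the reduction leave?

S(g_1, g_2) = 2x_1^2 - 4x_1x_2^3 + 19x_1x_2^2 + x_1x_2 - 8x_1 - 4x_2^2 - 4x_2; remainder on division = 24x_1 - 32x_2^4 + 152x_2^3 + 164x_2^2 - 148x_2 - 128.

lcm(LM(g_1), LM(g_2)) = x_1^2x_2.
S = (lcm/LT(g_1))·g_1 − (lcm/LT(g_2))·g_2 = 2x_1^2 - 4x_1x_2^3 + 19x_1x_2^2 + x_1x_2 - 8x_1 - 4x_2^2 - 4x_2.
Reduce S modulo (g_1, g_2) in that order:
  leading term x_1^2: subtract (2)·g_1 from 2x_1^2 - 4x_1x_2^3 + 19x_1x_2^2 + x_1x_2 - 8x_1 - 4x_2^2 - 4x_2 → -4x_1x_2^3 + 27x_1x_2^2 - 21x_1x_2 - 10x_1 - 4x_2^2 + 4x_2 + 8
  leading term x_1x_2^3: subtract (-4x_2^2)·g_2 from -4x_1x_2^3 + 27x_1x_2^2 - 21x_1x_2 - 10x_1 - 4x_2^2 + 4x_2 + 8 → 19x_1x_2^2 - 21x_1x_2 - 10x_1 - 32x_2^4 + 28x_2^2 + 4x_2 + 8
  leading term x_1x_2^2: subtract (19x_2)·g_2 from 19x_1x_2^2 - 21x_1x_2 - 10x_1 - 32x_2^4 + 28x_2^2 + 4x_2 + 8 → 17x_1x_2 - 10x_1 - 32x_2^4 + 152x_2^3 + 28x_2^2 - 148x_2 + 8
  leading term x_1x_2: subtract (17)·g_2 from 17x_1x_2 - 10x_1 - 32x_2^4 + 152x_2^3 + 28x_2^2 - 148x_2 + 8 → 24x_1 - 32x_2^4 + 152x_2^3 + 164x_2^2 - 148x_2 - 128
  leading term x_1: no divisor's leading term divides it; move 24x_1 to the remainder.
  leading term x_2^4: no divisor's leading term divides it; move -32x_2^4 to the remainder.
  leading term x_2^3: no divisor's leading term divides it; move 152x_2^3 to the remainder.
  leading term x_2^2: no divisor's leading term divides it; move 164x_2^2 to the remainder.
  leading term x_2: no divisor's leading term divides it; move -148x_2 to the remainder.
  leading term 1: no divisor's leading term divides it; move -128 to the remainder.
The remainder 24x_1 - 32x_2^4 + 152x_2^3 + 164x_2^2 - 148x_2 - 128 is nonzero, so it would be added as the next basis element.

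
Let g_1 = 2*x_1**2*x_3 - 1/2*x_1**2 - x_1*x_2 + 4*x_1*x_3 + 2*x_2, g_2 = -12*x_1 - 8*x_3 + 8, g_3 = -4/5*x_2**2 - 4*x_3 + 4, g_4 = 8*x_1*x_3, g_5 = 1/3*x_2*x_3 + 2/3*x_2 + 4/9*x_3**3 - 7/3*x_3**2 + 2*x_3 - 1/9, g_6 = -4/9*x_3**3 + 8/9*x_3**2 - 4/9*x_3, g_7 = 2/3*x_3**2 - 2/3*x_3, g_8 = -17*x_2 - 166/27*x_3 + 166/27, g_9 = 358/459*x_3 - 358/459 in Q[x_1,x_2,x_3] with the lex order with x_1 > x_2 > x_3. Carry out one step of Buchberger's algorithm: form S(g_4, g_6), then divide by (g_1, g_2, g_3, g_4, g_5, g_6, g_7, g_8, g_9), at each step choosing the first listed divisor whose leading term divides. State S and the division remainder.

lcm(LM(g_4), LM(g_6)) = x_1*x_3**3.
S = (lcm/LT(g_4))·g_4 − (lcm/LT(g_6))·g_6 = 2*x_1*x_3**2 - x_1*x_3.
Reduce S modulo (g_1, g_2, g_3, g_4, g_5, g_6, g_7, g_8, g_9) in that order:
  leading term x_1*x_3**2: subtract (-1/6*x_3**2)·g_2 from 2*x_1*x_3**2 - x_1*x_3 → -x_1*x_3 - 4/3*x_3**3 + 4/3*x_3**2
  leading term x_1*x_3: subtract (1/12*x_3)·g_2 from -x_1*x_3 - 4/3*x_3**3 + 4/3*x_3**2 → -4/3*x_3**3 + 2*x_3**2 - 2/3*x_3
  leading term x_3**3: subtract (3)·g_6 from -4/3*x_3**3 + 2*x_3**2 - 2/3*x_3 → -2/3*x_3**2 + 2/3*x_3
  leading term x_3**2: subtract (-1)·g_7 from -2/3*x_3**2 + 2/3*x_3 → 0
The remainder is 0, so this S-polynomial contributes no new basis element.

S(g_4, g_6) = 2*x_1*x_3**2 - x_1*x_3; remainder on division = 0.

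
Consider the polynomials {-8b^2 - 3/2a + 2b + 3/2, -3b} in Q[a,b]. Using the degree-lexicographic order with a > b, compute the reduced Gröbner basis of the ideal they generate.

The reduced Gröbner basis is the canonical form of the ideal for this ordering.

f_1 = -8b^2 - 3/2a + 2b + 3/2, LT = b^2.
f_2 = -3b, LT = b.

S(f_1,f_2): lcm = b^2. S = 3/16a - 1/4b - 3/16.
  reduce S modulo (f_1, f_2):
  remainder 3/16a - 3/16 ≠ 0; add g_3 = 3/16a - 3/16 to the basis.

The other S-polynomials (S(f_1,g_3), S(f_2,g_3)) all reduce to 0 modulo the current basis, so we have a Gröbner basis.
Inter-reduce: drop elements whose leading term is divisible by another's, tail-reduce, and make monic.

G = {a - 1, b}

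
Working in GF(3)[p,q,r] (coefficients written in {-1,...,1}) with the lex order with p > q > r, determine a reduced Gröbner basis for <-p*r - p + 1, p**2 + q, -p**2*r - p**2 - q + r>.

G = {p + r**2 + r - 1, q - r**2 + r + 1, r**3 - r**2}

f_1 = -p*r - p + 1, LT = p*r.
f_2 = p**2 + q, LT = p**2.
f_3 = -p**2*r - p**2 - q + r, LT = p**2*r.

S(f_1,f_2): lcm = p**2*r. S = p**2 - p - q*r.
  leading term p**2: subtract (1)·f_2 from p**2 - p - q*r → -p - q*r - q
  leading term p: no divisor's leading term divides it; move -p to the remainder.
  leading term q*r: no divisor's leading term divides it; move -q*r to the remainder.
  leading term q: no divisor's leading term divides it; move -q to the remainder.
  remainder -p - q*r - q ≠ 0; add g_4 = -p - q*r - q to the basis.

S(f_1,f_3): lcm = p**2*r. S = -p - q + r.
  leading term p: subtract (1)·g_4 from -p - q + r → q*r + r
  leading term q*r: no divisor's leading term divides it; move q*r to the remainder.
  leading term r: no divisor's leading term divides it; move r to the remainder.
  remainder q*r + r ≠ 0; add g_5 = q*r + r to the basis.

S(f_2,f_3): lcm = p**2*r. S = -p**2 + q*r - q + r.
  leading term p**2: subtract (-1)·f_2 from -p**2 + q*r - q + r → q*r + r
  leading term q*r: subtract (1)·g_5 from q*r + r → 0
  remainder 0.

S(f_1,g_4): lcm = p*r. S = p - q*r**2 - q*r - 1.
  leading term p: subtract (-1)·g_4 from p - q*r**2 - q*r - 1 → -q*r**2 + q*r - q - 1
  leading term q*r**2: subtract (-r)·g_5 from -q*r**2 + q*r - q - 1 → q*r - q + r**2 - 1
  leading term q*r: subtract (1)·g_5 from q*r - q + r**2 - 1 → -q + r**2 - r - 1
  leading term q: no divisor's leading term divides it; move -q to the remainder.
  leading term r**2: no divisor's leading term divides it; move r**2 to the remainder.
  leading term r: no divisor's leading term divides it; move -r to the remainder.
  leading term 1: no divisor's leading term divides it; move -1 to the remainder.
  remainder -q + r**2 - r - 1 ≠ 0; add g_6 = -q + r**2 - r - 1 to the basis.

S(f_2,g_4): lcm = p**2. S = -p*q*r - p*q + q.
  leading term p*q*r: subtract (q)·f_1 from -p*q*r - p*q + q → 0
  remainder 0.

S(f_3,g_4): lcm = p**2*r. S = p**2 - p*q*r**2 - p*q*r + q - r.
  leading term p**2: subtract (1)·f_2 from p**2 - p*q*r**2 - p*q*r + q - r → -p*q*r**2 - p*q*r - r
  leading term p*q*r**2: subtract (q*r)·f_1 from -p*q*r**2 - p*q*r - r → -q*r - r
  leading term q*r: subtract (-1)·g_5 from -q*r - r → 0
  remainder 0.

S(f_1,g_5): lcm = p*q*r. S = p*q - p*r - q.
  leading term p*q: subtract (-q)·g_4 from p*q - p*r - q → -p*r - q**2*r - q**2 - q
  leading term p*r: subtract (1)·f_1 from -p*r - q**2*r - q**2 - q → p - q**2*r - q**2 - q - 1
  leading term p: subtract (-1)·g_4 from p - q**2*r - q**2 - q - 1 → -q**2*r - q**2 - q*r + q - 1
  leading term q**2*r: subtract (-q)·g_5 from -q**2*r - q**2 - q*r + q - 1 → -q**2 + q - 1
  leading term q**2: subtract (q)·g_6 from -q**2 + q - 1 → -q*r**2 + q*r - q - 1
  leading term q*r**2: subtract (-r)·g_5 from -q*r**2 + q*r - q - 1 → q*r - q + r**2 - 1
  leading term q*r: subtract (1)·g_5 from q*r - q + r**2 - 1 → -q + r**2 - r - 1
  leading term q: subtract (1)·g_6 from -q + r**2 - r - 1 → 0
  remainder 0.

S(f_2,g_5): leading monomials are coprime, so the S-polynomial reduces to 0 (Buchberger's first criterion).
S(f_3,g_5): lcm = p**2*q*r. S = p**2*q - p**2*r + q**2 - q*r.
  leading term p**2*q: subtract (q)·f_2 from p**2*q - p**2*r + q**2 - q*r → -p**2*r - q*r
  leading term p**2*r: subtract (p)·f_1 from -p**2*r - q*r → p**2 - p - q*r
  leading term p**2: subtract (1)·f_2 from p**2 - p - q*r → -p - q*r - q
  leading term p: subtract (1)·g_4 from -p - q*r - q → 0
  remainder 0.

S(g_4,g_5): leading monomials are coprime, so the S-polynomial reduces to 0 (Buchberger's first criterion).
S(f_1,g_6): leading monomials are coprime, so the S-polynomial reduces to 0 (Buchberger's first criterion).
S(f_2,g_6): leading monomials are coprime, so the S-polynomial reduces to 0 (Buchberger's first criterion).
S(f_3,g_6): leading monomials are coprime, so the S-polynomial reduces to 0 (Buchberger's first criterion).
S(g_4,g_6): leading monomials are coprime, so the S-polynomial reduces to 0 (Buchberger's first criterion).
S(g_5,g_6): lcm = q*r. S = r**3 - r**2.
  leading term r**3: no divisor's leading term divides it; move r**3 to the remainder.
  leading term r**2: no divisor's leading term divides it; move -r**2 to the remainder.
  remainder r**3 - r**2 ≠ 0; add g_7 = r**3 - r**2 to the basis.

S(f_1,g_7): lcm = p*r**3. S = -p*r**2 - r**2.
  leading term p*r**2: subtract (r)·f_1 from -p*r**2 - r**2 → p*r - r**2 - r
  leading term p*r: subtract (-1)·f_1 from p*r - r**2 - r → -p - r**2 - r + 1
  leading term p: subtract (1)·g_4 from -p - r**2 - r + 1 → q*r + q - r**2 - r + 1
  leading term q*r: subtract (1)·g_5 from q*r + q - r**2 - r + 1 → q - r**2 + r + 1
  leading term q: subtract (-1)·g_6 from q - r**2 + r + 1 → 0
  remainder 0.

S(f_2,g_7): leading monomials are coprime, so the S-polynomial reduces to 0 (Buchberger's first criterion).
S(f_3,g_7): lcm = p**2*r**3. S = -p**2*r**2 + q*r**2 - r**3.
  leading term p**2*r**2: subtract (p*r)·f_1 from -p**2*r**2 + q*r**2 - r**3 → p**2*r - p*r + q*r**2 - r**3
  leading term p**2*r: subtract (-p)·f_1 from p**2*r - p*r + q*r**2 - r**3 → -p**2 - p*r + p + q*r**2 - r**3
  leading term p**2: subtract (-1)·f_2 from -p**2 - p*r + p + q*r**2 - r**3 → -p*r + p + q*r**2 + q - r**3
  leading term p*r: subtract (1)·f_1 from -p*r + p + q*r**2 + q - r**3 → -p + q*r**2 + q - r**3 - 1
  leading term p: subtract (1)·g_4 from -p + q*r**2 + q - r**3 - 1 → q*r**2 + q*r - q - r**3 - 1
  leading term q*r**2: subtract (r)·g_5 from q*r**2 + q*r - q - r**3 - 1 → q*r - q - r**3 - r**2 - 1
  leading term q*r: subtract (1)·g_5 from q*r - q - r**3 - r**2 - 1 → -q - r**3 - r**2 - r - 1
  leading term q: subtract (1)·g_6 from -q - r**3 - r**2 - r - 1 → -r**3 + r**2
  leading term r**3: subtract (-1)·g_7 from -r**3 + r**2 → 0
  remainder 0.

S(g_4,g_7): leading monomials are coprime, so the S-polynomial reduces to 0 (Buchberger's first criterion).
S(g_5,g_7): lcm = q*r**3. S = q*r**2 + r**3.
  leading term q*r**2: subtract (r)·g_5 from q*r**2 + r**3 → r**3 - r**2
  leading term r**3: subtract (1)·g_7 from r**3 - r**2 → 0
  remainder 0.

S(g_6,g_7): leading monomials are coprime, so the S-polynomial reduces to 0 (Buchberger's first criterion).
Every S-polynomial of the final basis reduces to 0, so we have a Gröbner basis.
Inter-reduce: drop elements whose leading term is divisible by another's, tail-reduce, and make monic.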